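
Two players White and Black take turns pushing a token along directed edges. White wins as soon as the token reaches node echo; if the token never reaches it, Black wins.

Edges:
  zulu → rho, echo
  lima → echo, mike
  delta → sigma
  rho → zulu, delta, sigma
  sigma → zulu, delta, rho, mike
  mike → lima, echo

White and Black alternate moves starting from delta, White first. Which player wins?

Black

Track states (vertex, player-to-move).
A0 = {(echo,White), (echo,Black)}
A1: add {(zulu,White), (lima,White), (mike,White)}.
A2: add {(lima,Black), (mike,Black)}.
A3: add {(sigma,White)}.
A4: add {(delta,Black)}.
A5: add {(rho,White)}.
A6: add {(zulu,Black)}.
A7 = A6; e.g. (delta,White) stays out. (delta,White) never enters ⇒ Black avoids the target.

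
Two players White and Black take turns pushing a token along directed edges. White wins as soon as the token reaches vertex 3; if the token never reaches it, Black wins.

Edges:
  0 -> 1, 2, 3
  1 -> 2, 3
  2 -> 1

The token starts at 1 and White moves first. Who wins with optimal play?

White

Track states (vertex, player-to-move).
A0 = {(3,White), (3,Black)}
A1: add {(0,White), (1,White)}.
(1,White) ∈ A1 ⇒ White forces the target.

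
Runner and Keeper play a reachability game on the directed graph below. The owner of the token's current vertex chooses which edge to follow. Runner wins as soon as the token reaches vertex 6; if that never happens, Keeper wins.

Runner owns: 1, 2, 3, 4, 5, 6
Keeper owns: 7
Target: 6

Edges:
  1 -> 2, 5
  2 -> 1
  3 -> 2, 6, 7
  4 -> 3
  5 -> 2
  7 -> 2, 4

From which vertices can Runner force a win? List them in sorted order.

A0 = {6}
A1: add {3} — 3 (Runner) has 3→6.
A2: add {4} — 4 (Runner) has 4→3.
A3 = A2; e.g. 1 (Runner) has no edge into A2. Fixed point.
Runner's winning region = {3, 4, 6}.

3, 4, 6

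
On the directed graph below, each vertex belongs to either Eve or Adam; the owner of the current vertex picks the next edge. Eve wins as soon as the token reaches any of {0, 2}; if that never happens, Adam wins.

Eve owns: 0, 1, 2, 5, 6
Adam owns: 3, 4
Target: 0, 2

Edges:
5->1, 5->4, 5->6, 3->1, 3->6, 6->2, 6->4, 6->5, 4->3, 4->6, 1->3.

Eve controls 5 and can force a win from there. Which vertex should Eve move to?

A0 = {0, 2}
A1: add {6} — 6 (Eve) has 6→2.
A2: add {5} — 5 (Eve) has 5→6.
A3 = A2; e.g. 1 (Eve) has no edge into A2. Fixed point.
From 5, successor 6 is in the attractor (rank 1); the other successors 1, 4 are not.

6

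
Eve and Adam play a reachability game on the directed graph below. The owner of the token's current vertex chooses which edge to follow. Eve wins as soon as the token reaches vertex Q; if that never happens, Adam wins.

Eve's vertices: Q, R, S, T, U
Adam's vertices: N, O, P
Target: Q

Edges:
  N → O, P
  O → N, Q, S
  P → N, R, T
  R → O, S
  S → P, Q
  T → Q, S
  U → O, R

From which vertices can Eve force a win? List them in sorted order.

Q, R, S, T, U

A0 = {Q}
A1: add {S, T} — S (Eve) has S→Q; T (Eve) has T→Q.
A2: add {R} — R (Eve) has R→S.
A3: add {U} — U (Eve) has U→R.
A4 = A3; e.g. N (Adam) can still go to O. Fixed point.
Eve's winning region = {Q, R, S, T, U}.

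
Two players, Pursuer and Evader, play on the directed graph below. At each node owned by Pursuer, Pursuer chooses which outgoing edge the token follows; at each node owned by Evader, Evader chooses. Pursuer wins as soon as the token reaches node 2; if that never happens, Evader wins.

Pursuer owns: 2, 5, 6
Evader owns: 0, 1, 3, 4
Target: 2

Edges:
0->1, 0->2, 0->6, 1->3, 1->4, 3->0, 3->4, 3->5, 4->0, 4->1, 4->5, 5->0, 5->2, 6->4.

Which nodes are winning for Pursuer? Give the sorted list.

A0 = {2}
A1: add {5} — 5 (Pursuer) has 5→2.
A2 = A1; e.g. 0 (Evader) can still go to 1. Fixed point.
Pursuer's winning region = {2, 5}.

2, 5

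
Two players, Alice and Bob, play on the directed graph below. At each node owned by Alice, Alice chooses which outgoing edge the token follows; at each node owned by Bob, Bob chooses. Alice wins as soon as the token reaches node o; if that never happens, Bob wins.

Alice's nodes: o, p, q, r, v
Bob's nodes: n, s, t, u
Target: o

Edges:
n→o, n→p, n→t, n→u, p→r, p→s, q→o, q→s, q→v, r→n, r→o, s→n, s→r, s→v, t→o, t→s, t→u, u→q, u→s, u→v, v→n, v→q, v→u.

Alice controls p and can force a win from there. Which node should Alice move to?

r

A0 = {o}
A1: add {q, r} — q (Alice) has q→o; r (Alice) has r→o.
A2: add {p, v} — p (Alice) has p→r; v (Alice) has v→q.
A3 = A2; e.g. n (Bob) can still go to t. Fixed point.
From p, successor r is in the attractor (rank 1); the other successor s is not.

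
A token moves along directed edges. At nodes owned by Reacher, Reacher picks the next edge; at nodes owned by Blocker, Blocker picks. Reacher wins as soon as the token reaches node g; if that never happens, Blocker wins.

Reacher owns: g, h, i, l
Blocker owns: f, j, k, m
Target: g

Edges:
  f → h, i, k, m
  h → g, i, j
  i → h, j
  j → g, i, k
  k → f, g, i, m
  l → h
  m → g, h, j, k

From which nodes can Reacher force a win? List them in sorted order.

g, h, i, l

A0 = {g}
A1: add {h} — h (Reacher) has h→g.
A2: add {i, l} — i (Reacher) has i→h; l (Reacher) has l→h.
A3 = A2; e.g. f (Blocker) can still go to k. Fixed point.
Reacher's winning region = {g, h, i, l}.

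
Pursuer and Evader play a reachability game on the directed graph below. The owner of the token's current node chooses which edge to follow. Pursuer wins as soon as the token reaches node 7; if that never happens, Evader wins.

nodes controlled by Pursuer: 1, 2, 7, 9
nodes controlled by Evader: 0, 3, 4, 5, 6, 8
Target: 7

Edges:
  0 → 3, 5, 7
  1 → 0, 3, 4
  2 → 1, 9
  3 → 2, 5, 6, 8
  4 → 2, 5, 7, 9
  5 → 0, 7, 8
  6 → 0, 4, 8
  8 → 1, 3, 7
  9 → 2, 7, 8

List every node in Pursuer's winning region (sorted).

A0 = {7}
A1: add {9} — 9 (Pursuer) has 9→7.
A2: add {2} — 2 (Pursuer) has 2→9.
A3 = A2; e.g. 0 (Evader) can still go to 3. Fixed point.
Pursuer's winning region = {2, 7, 9}.

2, 7, 9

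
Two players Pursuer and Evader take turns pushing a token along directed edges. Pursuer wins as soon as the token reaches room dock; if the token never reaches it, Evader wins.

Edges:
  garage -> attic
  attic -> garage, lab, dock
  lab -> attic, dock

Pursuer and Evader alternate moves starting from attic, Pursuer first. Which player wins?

Track states (vertex, player-to-move).
A0 = {(dock,Pursuer), (dock,Evader)}
A1: add {(attic,Pursuer), (lab,Pursuer)}.
(attic,Pursuer) ∈ A1 ⇒ Pursuer forces the target.

Pursuer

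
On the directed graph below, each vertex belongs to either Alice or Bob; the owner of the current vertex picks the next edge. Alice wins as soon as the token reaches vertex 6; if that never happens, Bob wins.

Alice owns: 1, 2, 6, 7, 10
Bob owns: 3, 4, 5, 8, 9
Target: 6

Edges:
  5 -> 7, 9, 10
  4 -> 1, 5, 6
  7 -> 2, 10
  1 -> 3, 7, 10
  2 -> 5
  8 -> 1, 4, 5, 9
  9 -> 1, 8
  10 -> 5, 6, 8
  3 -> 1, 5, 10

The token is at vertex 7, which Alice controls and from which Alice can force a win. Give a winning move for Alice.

10

A0 = {6}
A1: add {10} — 10 (Alice) has 10→6.
A2: add {1, 7} — 1 (Alice) has 1→10; 7 (Alice) has 7→10.
A3 = A2; e.g. 2 (Alice) has no edge into A2. Fixed point.
From 7, successor 10 is in the attractor (rank 1); the other successor 2 is not.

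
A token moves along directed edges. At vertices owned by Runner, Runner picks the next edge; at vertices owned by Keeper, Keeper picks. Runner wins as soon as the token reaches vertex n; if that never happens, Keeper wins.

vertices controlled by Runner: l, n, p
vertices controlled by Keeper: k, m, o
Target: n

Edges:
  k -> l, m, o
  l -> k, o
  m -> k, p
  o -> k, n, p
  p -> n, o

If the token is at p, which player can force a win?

Runner

A0 = {n}
A1: add {p} — p (Runner) has p→n.
A2 = A1; e.g. k (Keeper) can still go to l. Fixed point.
p ∈ A1, so Runner can force the target.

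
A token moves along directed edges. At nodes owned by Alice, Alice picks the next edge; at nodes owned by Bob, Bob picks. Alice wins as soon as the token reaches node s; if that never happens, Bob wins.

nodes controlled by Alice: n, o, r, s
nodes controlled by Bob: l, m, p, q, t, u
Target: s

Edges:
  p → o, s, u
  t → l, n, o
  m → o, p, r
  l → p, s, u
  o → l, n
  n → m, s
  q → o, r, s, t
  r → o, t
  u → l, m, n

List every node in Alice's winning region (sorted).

A0 = {s}
A1: add {n} — n (Alice) has n→s.
A2: add {o} — o (Alice) has o→n.
A3: add {r} — r (Alice) has r→o.
A4 = A3; e.g. l (Bob) can still go to p. Fixed point.
Alice's winning region = {n, o, r, s}.

n, o, r, s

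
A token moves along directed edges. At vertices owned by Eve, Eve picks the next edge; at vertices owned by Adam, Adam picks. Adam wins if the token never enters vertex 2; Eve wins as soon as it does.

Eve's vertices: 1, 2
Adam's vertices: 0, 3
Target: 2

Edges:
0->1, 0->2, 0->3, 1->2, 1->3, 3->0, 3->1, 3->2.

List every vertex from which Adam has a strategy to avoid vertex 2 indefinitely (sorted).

A0 = {2}
A1: add {1} — 1 (Eve) has 1→2.
A2 = A1; e.g. 0 (Adam) can still go to 3. Fixed point.
Eve's attractor = {1, 2}; Adam avoids the target exactly from the complement.

0, 3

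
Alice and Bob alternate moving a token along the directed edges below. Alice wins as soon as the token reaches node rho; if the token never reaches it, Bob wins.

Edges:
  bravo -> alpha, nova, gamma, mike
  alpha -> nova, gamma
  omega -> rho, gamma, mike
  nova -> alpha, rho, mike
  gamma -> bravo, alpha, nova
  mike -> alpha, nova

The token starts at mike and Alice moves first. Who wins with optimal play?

Track states (vertex, player-to-move).
A0 = {(rho,Alice), (rho,Bob)}
A1: add {(omega,Alice), (nova,Alice)}.
A2 = A1; e.g. (bravo,Alice) stays out. (mike,Alice) never enters ⇒ Bob avoids the target.

Bob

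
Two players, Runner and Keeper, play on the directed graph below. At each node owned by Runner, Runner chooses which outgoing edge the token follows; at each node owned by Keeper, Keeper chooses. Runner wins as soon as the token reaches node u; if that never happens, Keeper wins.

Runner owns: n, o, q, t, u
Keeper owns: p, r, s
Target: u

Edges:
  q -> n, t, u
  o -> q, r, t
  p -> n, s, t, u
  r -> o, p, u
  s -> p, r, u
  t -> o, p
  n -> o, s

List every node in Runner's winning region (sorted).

A0 = {u}
A1: add {q} — q (Runner) has q→u.
A2: add {o} — o (Runner) has o→q.
A3: add {n, t} — n (Runner) has n→o; t (Runner) has t→o.
A4 = A3; e.g. p (Keeper) can still go to s. Fixed point.
Runner's winning region = {n, o, q, t, u}.

n, o, q, t, u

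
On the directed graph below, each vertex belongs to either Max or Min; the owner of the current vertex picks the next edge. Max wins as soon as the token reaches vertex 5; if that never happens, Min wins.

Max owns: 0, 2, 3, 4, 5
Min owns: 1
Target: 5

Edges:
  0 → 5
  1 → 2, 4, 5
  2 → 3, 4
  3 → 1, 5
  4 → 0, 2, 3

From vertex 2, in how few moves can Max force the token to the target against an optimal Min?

2

A0 = {5}
A1: add {0, 3} — 0 (Max) has 0→5; 3 (Max) has 3→5.
A2: add {2, 4} — 2 (Max) has 2→3; 4 (Max) has 4→0.
2 enters the attractor at level 2, so Max can force the target in 2 moves from there.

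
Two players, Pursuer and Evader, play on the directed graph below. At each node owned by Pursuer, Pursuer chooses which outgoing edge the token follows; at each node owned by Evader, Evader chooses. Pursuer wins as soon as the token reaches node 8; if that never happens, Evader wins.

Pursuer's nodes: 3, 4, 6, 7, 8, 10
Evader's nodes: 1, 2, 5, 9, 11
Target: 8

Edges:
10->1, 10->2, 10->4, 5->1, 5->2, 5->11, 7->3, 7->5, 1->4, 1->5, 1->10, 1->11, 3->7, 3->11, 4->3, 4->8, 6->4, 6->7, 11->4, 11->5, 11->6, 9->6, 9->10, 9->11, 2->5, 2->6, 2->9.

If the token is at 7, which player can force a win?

A0 = {8}
A1: add {4} — 4 (Pursuer) has 4→8.
A2: add {6, 10} — 6 (Pursuer) has 6→4; 10 (Pursuer) has 10→4.
A3 = A2; e.g. 1 (Evader) can still go to 5. Fixed point.
7 never enters the attractor, so Evader can avoid the target forever.

Evader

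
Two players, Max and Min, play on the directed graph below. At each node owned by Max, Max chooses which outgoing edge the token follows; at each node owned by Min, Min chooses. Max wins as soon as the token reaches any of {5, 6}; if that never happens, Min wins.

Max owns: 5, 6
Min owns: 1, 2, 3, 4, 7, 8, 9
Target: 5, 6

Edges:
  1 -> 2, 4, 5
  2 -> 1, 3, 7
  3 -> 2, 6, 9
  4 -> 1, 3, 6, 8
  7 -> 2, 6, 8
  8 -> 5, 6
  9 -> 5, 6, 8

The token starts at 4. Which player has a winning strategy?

A0 = {5, 6}
A1: add {8} — 8 (Min): all of {5, 6} already in.
A2: add {9} — 9 (Min): all of {5, 6, 8} already in.
A3 = A2; e.g. 1 (Min) can still go to 2. Fixed point.
4 never enters the attractor, so Min can avoid the target forever.

Min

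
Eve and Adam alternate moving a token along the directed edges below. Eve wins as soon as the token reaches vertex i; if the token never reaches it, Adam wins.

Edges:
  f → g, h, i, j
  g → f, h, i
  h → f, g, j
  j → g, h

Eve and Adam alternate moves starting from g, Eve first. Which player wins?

Eve

Track states (vertex, player-to-move).
A0 = {(i,Eve), (i,Adam)}
A1: add {(f,Eve), (g,Eve)}.
(g,Eve) ∈ A1 ⇒ Eve forces the target.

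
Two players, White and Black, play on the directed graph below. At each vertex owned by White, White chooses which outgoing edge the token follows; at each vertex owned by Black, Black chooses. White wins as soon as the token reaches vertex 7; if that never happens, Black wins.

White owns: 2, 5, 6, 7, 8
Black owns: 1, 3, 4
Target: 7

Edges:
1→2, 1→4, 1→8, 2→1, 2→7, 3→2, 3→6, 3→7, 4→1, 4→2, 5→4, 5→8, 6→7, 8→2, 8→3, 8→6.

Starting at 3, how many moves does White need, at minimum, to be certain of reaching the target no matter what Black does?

A0 = {7}
A1: add {2, 6} — 2 (White) has 2→7; 6 (White) has 6→7.
A2: add {3, 8} — 3 (Black): all of {2, 6, 7} already in; 8 (White) has 8→2.
3 enters the attractor at level 2, so White can force the target in 2 moves from there.

2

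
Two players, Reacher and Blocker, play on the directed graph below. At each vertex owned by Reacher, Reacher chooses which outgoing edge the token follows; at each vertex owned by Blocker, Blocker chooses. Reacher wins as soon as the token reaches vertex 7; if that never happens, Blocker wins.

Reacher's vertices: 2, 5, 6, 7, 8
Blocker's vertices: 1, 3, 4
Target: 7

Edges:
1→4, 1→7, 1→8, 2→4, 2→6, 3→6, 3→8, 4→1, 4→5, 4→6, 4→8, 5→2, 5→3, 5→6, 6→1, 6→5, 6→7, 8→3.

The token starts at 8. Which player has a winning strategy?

A0 = {7}
A1: add {6} — 6 (Reacher) has 6→7.
A2: add {2, 5} — 2 (Reacher) has 2→6; 5 (Reacher) has 5→6.
A3 = A2; e.g. 1 (Blocker) can still go to 4. Fixed point.
8 never enters the attractor, so Blocker can avoid the target forever.

Blocker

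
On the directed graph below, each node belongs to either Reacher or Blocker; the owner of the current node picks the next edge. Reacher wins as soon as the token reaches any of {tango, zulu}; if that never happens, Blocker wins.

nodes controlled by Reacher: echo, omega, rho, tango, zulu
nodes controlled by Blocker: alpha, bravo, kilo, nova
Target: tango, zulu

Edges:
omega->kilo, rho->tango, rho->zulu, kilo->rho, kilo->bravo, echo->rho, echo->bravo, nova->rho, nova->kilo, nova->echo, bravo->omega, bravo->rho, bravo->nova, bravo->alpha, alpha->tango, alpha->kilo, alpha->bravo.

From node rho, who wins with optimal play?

Reacher

A0 = {tango, zulu}
A1: add {rho} — rho (Reacher) has rho→tango.
rho ∈ A1, so Reacher can force the target.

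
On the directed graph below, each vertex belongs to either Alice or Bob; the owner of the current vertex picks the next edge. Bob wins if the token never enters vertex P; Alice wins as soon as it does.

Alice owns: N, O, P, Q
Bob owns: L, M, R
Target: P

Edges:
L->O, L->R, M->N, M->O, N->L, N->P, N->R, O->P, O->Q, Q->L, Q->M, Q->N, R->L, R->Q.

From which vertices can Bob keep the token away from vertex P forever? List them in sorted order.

A0 = {P}
A1: add {N, O} — N (Alice) has N→P; O (Alice) has O→P.
A2: add {M, Q} — M (Bob): all of {N, O} already in; Q (Alice) has Q→N.
A3 = A2; e.g. L (Bob) can still go to R. Fixed point.
Alice's attractor = {M, N, O, P, Q}; Bob avoids the target exactly from the complement.

L, R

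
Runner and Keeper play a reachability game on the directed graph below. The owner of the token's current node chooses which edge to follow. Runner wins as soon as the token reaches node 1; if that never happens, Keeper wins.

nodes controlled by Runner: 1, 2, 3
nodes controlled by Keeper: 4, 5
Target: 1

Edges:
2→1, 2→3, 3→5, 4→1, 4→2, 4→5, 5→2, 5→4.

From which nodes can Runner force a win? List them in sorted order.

A0 = {1}
A1: add {2} — 2 (Runner) has 2→1.
A2 = A1; e.g. 3 (Runner) has no edge into A1. Fixed point.
Runner's winning region = {1, 2}.

1, 2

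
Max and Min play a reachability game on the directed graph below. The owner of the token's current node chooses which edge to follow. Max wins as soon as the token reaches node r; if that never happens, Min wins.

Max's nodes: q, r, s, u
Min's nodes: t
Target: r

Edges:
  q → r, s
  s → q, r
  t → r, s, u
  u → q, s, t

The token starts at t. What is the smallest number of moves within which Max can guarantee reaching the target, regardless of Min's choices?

A0 = {r}
A1: add {q, s} — q (Max) has q→r; s (Max) has s→r.
A2: add {u} — u (Max) has u→q.
A3: add {t} — t (Min): all of {r, s, u} already in.
A3 = all vertices. Fixed point.
t enters the attractor at level 3, so Max can force the target in 3 moves from there.

3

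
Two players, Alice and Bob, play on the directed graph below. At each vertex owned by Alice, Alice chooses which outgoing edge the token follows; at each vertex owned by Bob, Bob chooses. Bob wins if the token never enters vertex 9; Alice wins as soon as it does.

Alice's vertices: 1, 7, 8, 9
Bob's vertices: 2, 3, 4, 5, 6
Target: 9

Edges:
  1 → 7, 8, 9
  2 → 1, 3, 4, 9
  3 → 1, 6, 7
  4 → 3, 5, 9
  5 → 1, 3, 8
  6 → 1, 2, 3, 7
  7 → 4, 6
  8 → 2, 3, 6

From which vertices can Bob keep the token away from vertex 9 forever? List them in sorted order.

A0 = {9}
A1: add {1} — 1 (Alice) has 1→9.
A2 = A1; e.g. 2 (Bob) can still go to 3. Fixed point.
Alice's attractor = {1, 9}; Bob avoids the target exactly from the complement.

2, 3, 4, 5, 6, 7, 8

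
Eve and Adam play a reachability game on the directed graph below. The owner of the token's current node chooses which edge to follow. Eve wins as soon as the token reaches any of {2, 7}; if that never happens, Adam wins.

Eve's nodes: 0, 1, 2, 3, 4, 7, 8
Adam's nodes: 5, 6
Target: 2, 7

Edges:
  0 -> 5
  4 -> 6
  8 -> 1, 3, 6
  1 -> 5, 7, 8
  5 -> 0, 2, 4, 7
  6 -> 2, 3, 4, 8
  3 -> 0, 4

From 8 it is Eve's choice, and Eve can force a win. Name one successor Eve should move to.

A0 = {2, 7}
A1: add {1} — 1 (Eve) has 1→7.
A2: add {8} — 8 (Eve) has 8→1.
A3 = A2; e.g. 0 (Eve) has no edge into A2. Fixed point.
From 8, successor 1 is in the attractor (rank 1); the other successors 3, 6 are not.

1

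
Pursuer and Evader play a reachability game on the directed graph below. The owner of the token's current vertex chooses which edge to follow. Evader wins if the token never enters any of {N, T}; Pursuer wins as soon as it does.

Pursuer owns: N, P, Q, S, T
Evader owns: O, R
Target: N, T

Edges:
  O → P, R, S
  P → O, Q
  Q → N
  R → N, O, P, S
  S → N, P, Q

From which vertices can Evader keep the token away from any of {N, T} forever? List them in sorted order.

A0 = {N, T}
A1: add {Q, S} — Q (Pursuer) has Q→N; S (Pursuer) has S→N.
A2: add {P} — P (Pursuer) has P→Q.
A3 = A2; e.g. O (Evader) can still go to R. Fixed point.
Pursuer's attractor = {N, P, Q, S, T}; Evader avoids the target exactly from the complement.

O, R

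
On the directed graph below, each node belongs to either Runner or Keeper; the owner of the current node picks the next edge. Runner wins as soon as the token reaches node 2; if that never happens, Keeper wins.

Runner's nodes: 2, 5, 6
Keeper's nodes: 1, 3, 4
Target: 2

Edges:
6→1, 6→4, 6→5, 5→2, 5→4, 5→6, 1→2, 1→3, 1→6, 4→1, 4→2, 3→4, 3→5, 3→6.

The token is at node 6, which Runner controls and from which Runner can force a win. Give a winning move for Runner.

A0 = {2}
A1: add {5} — 5 (Runner) has 5→2.
A2: add {6} — 6 (Runner) has 6→5.
A3 = A2; e.g. 1 (Keeper) can still go to 3. Fixed point.
From 6, successor 5 is in the attractor (rank 1); the other successors 1, 4 are not.

5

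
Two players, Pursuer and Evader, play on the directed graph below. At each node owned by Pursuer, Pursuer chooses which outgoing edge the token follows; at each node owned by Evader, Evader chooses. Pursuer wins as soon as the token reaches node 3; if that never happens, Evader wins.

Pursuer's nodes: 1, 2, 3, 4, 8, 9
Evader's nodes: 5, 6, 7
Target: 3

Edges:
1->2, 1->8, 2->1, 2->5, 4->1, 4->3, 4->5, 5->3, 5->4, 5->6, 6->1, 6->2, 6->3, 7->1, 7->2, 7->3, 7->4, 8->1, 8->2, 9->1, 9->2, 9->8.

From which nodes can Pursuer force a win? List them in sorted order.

A0 = {3}
A1: add {4} — 4 (Pursuer) has 4→3.
A2 = A1; e.g. 1 (Pursuer) has no edge into A1. Fixed point.
Pursuer's winning region = {3, 4}.

3, 4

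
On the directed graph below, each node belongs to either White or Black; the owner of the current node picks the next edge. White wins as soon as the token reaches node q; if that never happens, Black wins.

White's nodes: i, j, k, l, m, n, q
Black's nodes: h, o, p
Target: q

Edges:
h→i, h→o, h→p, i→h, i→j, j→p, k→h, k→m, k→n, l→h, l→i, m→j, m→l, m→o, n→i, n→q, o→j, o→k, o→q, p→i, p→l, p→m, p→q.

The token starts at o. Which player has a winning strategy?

Black

A0 = {q}
A1: add {n} — n (White) has n→q.
A2: add {k} — k (White) has k→n.
A3 = A2; e.g. h (Black) can still go to i. Fixed point.
o never enters the attractor, so Black can avoid the target forever.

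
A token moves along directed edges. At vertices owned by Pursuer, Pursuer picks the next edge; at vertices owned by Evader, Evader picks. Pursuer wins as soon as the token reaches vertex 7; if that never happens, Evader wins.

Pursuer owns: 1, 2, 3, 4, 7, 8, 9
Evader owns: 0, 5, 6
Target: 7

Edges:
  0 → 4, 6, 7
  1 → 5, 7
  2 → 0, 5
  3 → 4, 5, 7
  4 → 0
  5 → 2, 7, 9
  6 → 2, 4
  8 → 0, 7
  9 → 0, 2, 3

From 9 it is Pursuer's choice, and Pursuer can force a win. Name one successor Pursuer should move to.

3

A0 = {7}
A1: add {1, 3, 8} — 1 (Pursuer) has 1→7; 3 (Pursuer) has 3→7; 8 (Pursuer) has 8→7.
A2: add {9} — 9 (Pursuer) has 9→3.
A3 = A2; e.g. 0 (Evader) can still go to 4. Fixed point.
From 9, successor 3 is in the attractor (rank 1); the other successors 0, 2 are not.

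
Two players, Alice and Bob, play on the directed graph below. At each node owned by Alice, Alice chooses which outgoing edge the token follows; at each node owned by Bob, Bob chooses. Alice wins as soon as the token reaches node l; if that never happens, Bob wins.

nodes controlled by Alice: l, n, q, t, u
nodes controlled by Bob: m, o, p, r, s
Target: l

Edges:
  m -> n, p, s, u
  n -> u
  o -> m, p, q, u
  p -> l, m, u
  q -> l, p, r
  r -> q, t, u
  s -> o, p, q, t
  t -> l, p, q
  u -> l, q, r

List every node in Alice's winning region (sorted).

A0 = {l}
A1: add {q, t, u} — q (Alice) has q→l; t (Alice) has t→l; u (Alice) has u→l.
A2: add {n, r} — n (Alice) has n→u; r (Bob): all of {q, t, u} already in.
A3 = A2; e.g. m (Bob) can still go to p. Fixed point.
Alice's winning region = {l, n, q, r, t, u}.

l, n, q, r, t, u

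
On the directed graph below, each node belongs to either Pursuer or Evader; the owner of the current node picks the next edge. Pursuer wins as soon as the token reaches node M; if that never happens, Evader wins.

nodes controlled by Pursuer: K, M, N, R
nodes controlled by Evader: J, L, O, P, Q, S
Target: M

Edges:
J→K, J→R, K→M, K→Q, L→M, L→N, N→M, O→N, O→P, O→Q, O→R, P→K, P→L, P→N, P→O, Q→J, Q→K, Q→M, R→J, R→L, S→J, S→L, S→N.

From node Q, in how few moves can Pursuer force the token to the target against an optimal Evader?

5

A0 = {M}
A1: add {K, N} — K (Pursuer) has K→M; N (Pursuer) has N→M.
A2: add {L} — L (Evader): all of {M, N} already in.
A3: add {R} — R (Pursuer) has R→L.
A4: add {J} — J (Evader): all of {K, R} already in.
A5: add {Q, S} — Q (Evader): all of {J, K, M} already in; S (Evader): all of {J, L, N} already in.
A6 = A5; e.g. O (Evader) can still go to P. Fixed point.
Q enters the attractor at level 5, so Pursuer can force the target in 5 moves from there.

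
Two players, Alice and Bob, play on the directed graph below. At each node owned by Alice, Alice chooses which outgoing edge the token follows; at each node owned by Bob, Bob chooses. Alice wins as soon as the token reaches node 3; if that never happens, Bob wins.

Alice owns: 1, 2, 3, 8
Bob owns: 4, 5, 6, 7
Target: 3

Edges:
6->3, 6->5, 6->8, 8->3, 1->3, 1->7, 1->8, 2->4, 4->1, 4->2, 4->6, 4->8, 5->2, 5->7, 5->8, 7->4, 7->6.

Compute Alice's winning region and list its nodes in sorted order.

A0 = {3}
A1: add {1, 8} — 1 (Alice) has 1→3; 8 (Alice) has 8→3.
A2 = A1; e.g. 2 (Alice) has no edge into A1. Fixed point.
Alice's winning region = {1, 3, 8}.

1, 3, 8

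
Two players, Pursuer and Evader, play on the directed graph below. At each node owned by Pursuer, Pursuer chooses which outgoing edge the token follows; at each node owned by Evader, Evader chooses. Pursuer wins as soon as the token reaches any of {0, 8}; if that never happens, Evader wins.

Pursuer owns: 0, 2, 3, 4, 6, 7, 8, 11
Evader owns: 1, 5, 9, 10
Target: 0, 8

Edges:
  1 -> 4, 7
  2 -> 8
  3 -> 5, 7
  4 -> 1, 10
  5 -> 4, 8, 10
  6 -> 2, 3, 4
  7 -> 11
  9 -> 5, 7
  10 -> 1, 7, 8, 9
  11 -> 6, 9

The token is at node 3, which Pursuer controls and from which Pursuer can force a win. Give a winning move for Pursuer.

A0 = {0, 8}
A1: add {2} — 2 (Pursuer) has 2→8.
A2: add {6} — 6 (Pursuer) has 6→2.
A3: add {11} — 11 (Pursuer) has 11→6.
A4: add {7} — 7 (Pursuer) has 7→11.
A5: add {3} — 3 (Pursuer) has 3→7.
A6 = A5; e.g. 1 (Evader) can still go to 4. Fixed point.
From 3, successor 7 is in the attractor (rank 4); the other successor 5 is not.

7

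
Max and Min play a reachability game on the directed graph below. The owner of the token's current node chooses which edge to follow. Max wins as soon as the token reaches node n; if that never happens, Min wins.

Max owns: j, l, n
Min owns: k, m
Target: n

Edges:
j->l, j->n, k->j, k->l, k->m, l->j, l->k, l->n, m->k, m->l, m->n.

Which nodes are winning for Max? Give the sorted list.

j, l, n

A0 = {n}
A1: add {j, l} — j (Max) has j→n; l (Max) has l→n.
A2 = A1; e.g. k (Min) can still go to m. Fixed point.
Max's winning region = {j, l, n}.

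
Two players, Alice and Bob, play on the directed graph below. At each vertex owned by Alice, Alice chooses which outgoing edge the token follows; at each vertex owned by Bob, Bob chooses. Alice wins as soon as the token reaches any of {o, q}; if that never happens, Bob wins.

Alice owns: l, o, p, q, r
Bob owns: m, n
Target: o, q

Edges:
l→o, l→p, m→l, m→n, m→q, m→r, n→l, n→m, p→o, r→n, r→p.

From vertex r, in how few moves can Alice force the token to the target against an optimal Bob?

A0 = {o, q}
A1: add {l, p} — l (Alice) has l→o; p (Alice) has p→o.
A2: add {r} — r (Alice) has r→p.
A3 = A2; e.g. m (Bob) can still go to n. Fixed point.
r enters the attractor at level 2, so Alice can force the target in 2 moves from there.

2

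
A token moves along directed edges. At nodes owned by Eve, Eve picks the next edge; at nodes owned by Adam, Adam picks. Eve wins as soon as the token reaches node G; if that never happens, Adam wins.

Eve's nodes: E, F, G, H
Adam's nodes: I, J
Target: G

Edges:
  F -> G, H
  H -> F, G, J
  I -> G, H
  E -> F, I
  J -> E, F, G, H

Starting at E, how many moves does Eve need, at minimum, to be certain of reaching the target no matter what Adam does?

2

A0 = {G}
A1: add {F, H} — F (Eve) has F→G; H (Eve) has H→G.
A2: add {E, I} — E (Eve) has E→F; I (Adam): all of {G, H} already in.
E enters the attractor at level 2, so Eve can force the target in 2 moves from there.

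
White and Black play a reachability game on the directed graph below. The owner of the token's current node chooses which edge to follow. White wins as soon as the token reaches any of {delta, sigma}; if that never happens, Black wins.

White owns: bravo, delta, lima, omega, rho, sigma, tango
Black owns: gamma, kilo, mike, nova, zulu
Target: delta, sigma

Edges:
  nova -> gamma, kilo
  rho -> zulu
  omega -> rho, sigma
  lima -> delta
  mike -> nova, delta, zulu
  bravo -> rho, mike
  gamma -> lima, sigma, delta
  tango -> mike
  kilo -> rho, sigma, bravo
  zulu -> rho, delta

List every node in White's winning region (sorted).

delta, gamma, lima, omega, sigma

A0 = {delta, sigma}
A1: add {lima, omega} — omega (White) has omega→sigma; lima (White) has lima→delta.
A2: add {gamma} — gamma (Black): all of {lima, sigma, delta} already in.
A3 = A2; e.g. nova (Black) can still go to kilo. Fixed point.
White's winning region = {delta, gamma, lima, omega, sigma}.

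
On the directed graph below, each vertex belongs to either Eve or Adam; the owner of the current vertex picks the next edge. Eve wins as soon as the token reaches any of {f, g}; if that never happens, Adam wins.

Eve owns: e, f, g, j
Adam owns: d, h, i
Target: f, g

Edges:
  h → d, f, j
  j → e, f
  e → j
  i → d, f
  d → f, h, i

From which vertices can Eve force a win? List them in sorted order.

A0 = {f, g}
A1: add {j} — j (Eve) has j→f.
A2: add {e} — e (Eve) has e→j.
A3 = A2; e.g. d (Adam) can still go to h. Fixed point.
Eve's winning region = {e, f, g, j}.

e, f, g, j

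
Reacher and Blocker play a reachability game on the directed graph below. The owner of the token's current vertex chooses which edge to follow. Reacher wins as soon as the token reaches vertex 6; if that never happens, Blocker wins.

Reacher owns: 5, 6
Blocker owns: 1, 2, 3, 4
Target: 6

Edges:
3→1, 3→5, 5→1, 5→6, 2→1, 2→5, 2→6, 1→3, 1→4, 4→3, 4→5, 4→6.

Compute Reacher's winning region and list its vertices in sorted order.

5, 6

A0 = {6}
A1: add {5} — 5 (Reacher) has 5→6.
A2 = A1; e.g. 1 (Blocker) can still go to 3. Fixed point.
Reacher's winning region = {5, 6}.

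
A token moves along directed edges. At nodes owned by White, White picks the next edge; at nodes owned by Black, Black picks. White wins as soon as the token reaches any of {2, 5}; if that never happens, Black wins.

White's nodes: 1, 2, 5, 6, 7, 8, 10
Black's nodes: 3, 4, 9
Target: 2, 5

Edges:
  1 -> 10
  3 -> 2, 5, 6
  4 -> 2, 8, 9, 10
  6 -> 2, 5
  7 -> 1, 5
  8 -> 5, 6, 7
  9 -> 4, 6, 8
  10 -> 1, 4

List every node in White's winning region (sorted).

2, 3, 5, 6, 7, 8

A0 = {2, 5}
A1: add {6, 7, 8} — 6 (White) has 6→2; 7 (White) has 7→5; 8 (White) has 8→5.
A2: add {3} — 3 (Black): all of {2, 5, 6} already in.
A3 = A2; e.g. 1 (White) has no edge into A2. Fixed point.
White's winning region = {2, 3, 5, 6, 7, 8}.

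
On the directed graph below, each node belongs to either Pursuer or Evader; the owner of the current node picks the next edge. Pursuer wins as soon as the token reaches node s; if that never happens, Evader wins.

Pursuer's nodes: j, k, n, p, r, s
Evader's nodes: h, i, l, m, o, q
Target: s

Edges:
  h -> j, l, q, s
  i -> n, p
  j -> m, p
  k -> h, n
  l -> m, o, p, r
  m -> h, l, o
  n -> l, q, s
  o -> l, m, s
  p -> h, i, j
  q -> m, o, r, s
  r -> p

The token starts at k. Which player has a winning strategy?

A0 = {s}
A1: add {n} — n (Pursuer) has n→s.
A2: add {k} — k (Pursuer) has k→n.
A3 = A2; e.g. h (Evader) can still go to j. Fixed point.
k ∈ A2, so Pursuer can force the target.

Pursuer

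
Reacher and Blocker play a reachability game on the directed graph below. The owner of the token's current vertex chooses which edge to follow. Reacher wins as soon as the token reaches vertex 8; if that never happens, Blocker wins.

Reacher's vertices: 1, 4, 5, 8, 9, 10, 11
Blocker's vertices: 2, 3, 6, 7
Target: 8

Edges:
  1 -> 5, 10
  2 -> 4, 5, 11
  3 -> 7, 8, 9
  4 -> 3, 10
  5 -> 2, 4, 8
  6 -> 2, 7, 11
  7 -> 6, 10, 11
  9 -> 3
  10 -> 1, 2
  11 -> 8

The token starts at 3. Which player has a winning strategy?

Blocker

A0 = {8}
A1: add {5, 11} — 5 (Reacher) has 5→8; 11 (Reacher) has 11→8.
A2: add {1} — 1 (Reacher) has 1→5.
A3: add {10} — 10 (Reacher) has 10→1.
A4: add {4} — 4 (Reacher) has 4→10.
A5: add {2} — 2 (Blocker): all of {4, 5, 11} already in.
A6 = A5; e.g. 3 (Blocker) can still go to 7. Fixed point.
3 never enters the attractor, so Blocker can avoid the target forever.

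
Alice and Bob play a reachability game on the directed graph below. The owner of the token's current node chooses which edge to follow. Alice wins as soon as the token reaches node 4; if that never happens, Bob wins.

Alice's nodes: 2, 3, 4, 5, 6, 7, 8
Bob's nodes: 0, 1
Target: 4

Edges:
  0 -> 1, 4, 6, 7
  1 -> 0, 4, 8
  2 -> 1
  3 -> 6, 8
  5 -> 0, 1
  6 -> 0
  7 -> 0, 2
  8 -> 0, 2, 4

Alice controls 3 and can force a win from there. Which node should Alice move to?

8

A0 = {4}
A1: add {8} — 8 (Alice) has 8→4.
A2: add {3} — 3 (Alice) has 3→8.
A3 = A2; e.g. 0 (Bob) can still go to 1. Fixed point.
From 3, successor 8 is in the attractor (rank 1); the other successor 6 is not.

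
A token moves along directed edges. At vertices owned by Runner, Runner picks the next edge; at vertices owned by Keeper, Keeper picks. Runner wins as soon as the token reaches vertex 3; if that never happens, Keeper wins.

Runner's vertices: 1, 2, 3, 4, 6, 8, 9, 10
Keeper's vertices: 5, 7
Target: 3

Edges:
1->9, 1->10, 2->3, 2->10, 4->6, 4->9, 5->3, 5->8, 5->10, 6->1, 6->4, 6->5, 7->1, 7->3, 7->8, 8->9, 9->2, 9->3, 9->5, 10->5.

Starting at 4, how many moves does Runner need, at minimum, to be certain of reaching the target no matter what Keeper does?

2

A0 = {3}
A1: add {2, 9} — 2 (Runner) has 2→3; 9 (Runner) has 9→3.
A2: add {1, 4, 8} — 1 (Runner) has 1→9; 4 (Runner) has 4→9; 8 (Runner) has 8→9.
4 enters the attractor at level 2, so Runner can force the target in 2 moves from there.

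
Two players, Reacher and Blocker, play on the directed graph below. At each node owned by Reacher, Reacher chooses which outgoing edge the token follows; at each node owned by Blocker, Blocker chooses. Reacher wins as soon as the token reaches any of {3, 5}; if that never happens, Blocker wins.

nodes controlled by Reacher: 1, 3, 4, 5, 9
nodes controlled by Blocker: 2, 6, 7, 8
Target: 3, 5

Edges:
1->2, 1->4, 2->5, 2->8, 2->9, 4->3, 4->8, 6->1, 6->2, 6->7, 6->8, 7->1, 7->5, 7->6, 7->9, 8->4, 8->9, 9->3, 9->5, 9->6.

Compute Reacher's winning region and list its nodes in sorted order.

1, 2, 3, 4, 5, 8, 9

A0 = {3, 5}
A1: add {4, 9} — 4 (Reacher) has 4→3; 9 (Reacher) has 9→3.
A2: add {1, 8} — 1 (Reacher) has 1→4; 8 (Blocker): all of {4, 9} already in.
A3: add {2} — 2 (Blocker): all of {5, 8, 9} already in.
A4 = A3; e.g. 6 (Blocker) can still go to 7. Fixed point.
Reacher's winning region = {1, 2, 3, 4, 5, 8, 9}.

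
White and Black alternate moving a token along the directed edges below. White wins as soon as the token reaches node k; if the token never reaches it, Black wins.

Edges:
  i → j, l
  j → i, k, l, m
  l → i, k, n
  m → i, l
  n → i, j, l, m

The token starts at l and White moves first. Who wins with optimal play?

Track states (vertex, player-to-move).
A0 = {(k,White), (k,Black)}
A1: add {(j,White), (l,White)}.
(l,White) ∈ A1 ⇒ White forces the target.

White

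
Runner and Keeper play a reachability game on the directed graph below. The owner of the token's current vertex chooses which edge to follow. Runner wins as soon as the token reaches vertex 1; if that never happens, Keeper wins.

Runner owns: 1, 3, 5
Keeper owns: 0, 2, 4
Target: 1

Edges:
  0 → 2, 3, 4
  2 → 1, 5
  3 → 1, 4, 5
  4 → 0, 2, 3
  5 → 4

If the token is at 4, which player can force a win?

Keeper

A0 = {1}
A1: add {3} — 3 (Runner) has 3→1.
A2 = A1; e.g. 0 (Keeper) can still go to 2. Fixed point.
4 never enters the attractor, so Keeper can avoid the target forever.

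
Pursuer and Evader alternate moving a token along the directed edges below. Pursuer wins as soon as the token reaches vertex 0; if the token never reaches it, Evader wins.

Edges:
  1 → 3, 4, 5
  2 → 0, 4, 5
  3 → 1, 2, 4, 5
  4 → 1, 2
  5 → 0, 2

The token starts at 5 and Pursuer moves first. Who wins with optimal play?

Track states (vertex, player-to-move).
A0 = {(0,Pursuer), (0,Evader)}
A1: add {(2,Pursuer), (5,Pursuer)}.
(5,Pursuer) ∈ A1 ⇒ Pursuer forces the target.

Pursuer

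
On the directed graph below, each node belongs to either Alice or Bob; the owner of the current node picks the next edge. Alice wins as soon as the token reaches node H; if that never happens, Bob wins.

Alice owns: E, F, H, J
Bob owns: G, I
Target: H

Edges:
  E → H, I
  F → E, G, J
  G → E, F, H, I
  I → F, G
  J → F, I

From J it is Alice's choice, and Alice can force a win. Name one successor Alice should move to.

A0 = {H}
A1: add {E} — E (Alice) has E→H.
A2: add {F} — F (Alice) has F→E.
A3: add {J} — J (Alice) has J→F.
A4 = A3; e.g. G (Bob) can still go to I. Fixed point.
From J, successor F is in the attractor (rank 2); the other successor I is not.

F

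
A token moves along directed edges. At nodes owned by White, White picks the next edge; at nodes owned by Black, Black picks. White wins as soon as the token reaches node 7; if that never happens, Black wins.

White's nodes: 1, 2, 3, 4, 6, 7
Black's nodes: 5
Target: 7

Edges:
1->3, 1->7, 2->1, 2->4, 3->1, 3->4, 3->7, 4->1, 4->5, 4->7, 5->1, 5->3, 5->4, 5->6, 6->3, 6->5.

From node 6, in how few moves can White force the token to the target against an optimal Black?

2

A0 = {7}
A1: add {1, 3, 4} — 1 (White) has 1→7; 3 (White) has 3→7; 4 (White) has 4→7.
A2: add {2, 6} — 2 (White) has 2→1; 6 (White) has 6→3.
6 enters the attractor at level 2, so White can force the target in 2 moves from there.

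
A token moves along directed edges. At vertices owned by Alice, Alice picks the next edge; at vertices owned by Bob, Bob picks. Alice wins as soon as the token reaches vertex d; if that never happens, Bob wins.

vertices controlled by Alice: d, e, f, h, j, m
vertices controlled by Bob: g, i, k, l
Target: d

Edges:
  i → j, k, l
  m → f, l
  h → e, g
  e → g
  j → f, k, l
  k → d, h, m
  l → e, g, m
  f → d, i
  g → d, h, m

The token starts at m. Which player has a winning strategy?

A0 = {d}
A1: add {f} — f (Alice) has f→d.
A2: add {j, m} — j (Alice) has j→f; m (Alice) has m→f.
A3 = A2; e.g. e (Alice) has no edge into A2. Fixed point.
m ∈ A2, so Alice can force the target.

Alice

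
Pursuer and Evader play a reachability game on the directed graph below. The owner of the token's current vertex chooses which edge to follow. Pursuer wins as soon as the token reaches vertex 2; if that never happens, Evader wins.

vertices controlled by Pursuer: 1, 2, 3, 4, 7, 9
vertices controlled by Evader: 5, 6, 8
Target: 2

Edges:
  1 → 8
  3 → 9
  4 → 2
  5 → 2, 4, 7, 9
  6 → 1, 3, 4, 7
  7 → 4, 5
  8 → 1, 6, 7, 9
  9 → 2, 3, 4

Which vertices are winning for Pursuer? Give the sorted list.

2, 3, 4, 5, 7, 9

A0 = {2}
A1: add {4, 9} — 4 (Pursuer) has 4→2; 9 (Pursuer) has 9→2.
A2: add {3, 7} — 3 (Pursuer) has 3→9; 7 (Pursuer) has 7→4.
A3: add {5} — 5 (Evader): all of {2, 4, 7, 9} already in.
A4 = A3; e.g. 1 (Pursuer) has no edge into A3. Fixed point.
Pursuer's winning region = {2, 3, 4, 5, 7, 9}.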